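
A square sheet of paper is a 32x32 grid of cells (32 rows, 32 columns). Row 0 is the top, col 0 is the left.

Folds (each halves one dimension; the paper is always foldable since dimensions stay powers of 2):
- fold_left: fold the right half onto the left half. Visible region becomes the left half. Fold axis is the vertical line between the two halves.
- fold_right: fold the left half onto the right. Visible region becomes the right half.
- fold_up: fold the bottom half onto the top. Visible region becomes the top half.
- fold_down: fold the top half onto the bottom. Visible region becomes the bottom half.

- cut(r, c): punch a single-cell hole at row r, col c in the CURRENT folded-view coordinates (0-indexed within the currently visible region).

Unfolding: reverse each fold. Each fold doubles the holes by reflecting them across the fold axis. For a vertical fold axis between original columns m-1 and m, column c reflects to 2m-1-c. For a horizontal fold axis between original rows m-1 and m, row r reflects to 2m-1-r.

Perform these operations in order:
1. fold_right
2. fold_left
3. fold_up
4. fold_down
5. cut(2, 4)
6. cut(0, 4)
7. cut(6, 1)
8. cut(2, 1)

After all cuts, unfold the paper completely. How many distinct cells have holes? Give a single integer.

Answer: 64

Derivation:
Op 1 fold_right: fold axis v@16; visible region now rows[0,32) x cols[16,32) = 32x16
Op 2 fold_left: fold axis v@24; visible region now rows[0,32) x cols[16,24) = 32x8
Op 3 fold_up: fold axis h@16; visible region now rows[0,16) x cols[16,24) = 16x8
Op 4 fold_down: fold axis h@8; visible region now rows[8,16) x cols[16,24) = 8x8
Op 5 cut(2, 4): punch at orig (10,20); cuts so far [(10, 20)]; region rows[8,16) x cols[16,24) = 8x8
Op 6 cut(0, 4): punch at orig (8,20); cuts so far [(8, 20), (10, 20)]; region rows[8,16) x cols[16,24) = 8x8
Op 7 cut(6, 1): punch at orig (14,17); cuts so far [(8, 20), (10, 20), (14, 17)]; region rows[8,16) x cols[16,24) = 8x8
Op 8 cut(2, 1): punch at orig (10,17); cuts so far [(8, 20), (10, 17), (10, 20), (14, 17)]; region rows[8,16) x cols[16,24) = 8x8
Unfold 1 (reflect across h@8): 8 holes -> [(1, 17), (5, 17), (5, 20), (7, 20), (8, 20), (10, 17), (10, 20), (14, 17)]
Unfold 2 (reflect across h@16): 16 holes -> [(1, 17), (5, 17), (5, 20), (7, 20), (8, 20), (10, 17), (10, 20), (14, 17), (17, 17), (21, 17), (21, 20), (23, 20), (24, 20), (26, 17), (26, 20), (30, 17)]
Unfold 3 (reflect across v@24): 32 holes -> [(1, 17), (1, 30), (5, 17), (5, 20), (5, 27), (5, 30), (7, 20), (7, 27), (8, 20), (8, 27), (10, 17), (10, 20), (10, 27), (10, 30), (14, 17), (14, 30), (17, 17), (17, 30), (21, 17), (21, 20), (21, 27), (21, 30), (23, 20), (23, 27), (24, 20), (24, 27), (26, 17), (26, 20), (26, 27), (26, 30), (30, 17), (30, 30)]
Unfold 4 (reflect across v@16): 64 holes -> [(1, 1), (1, 14), (1, 17), (1, 30), (5, 1), (5, 4), (5, 11), (5, 14), (5, 17), (5, 20), (5, 27), (5, 30), (7, 4), (7, 11), (7, 20), (7, 27), (8, 4), (8, 11), (8, 20), (8, 27), (10, 1), (10, 4), (10, 11), (10, 14), (10, 17), (10, 20), (10, 27), (10, 30), (14, 1), (14, 14), (14, 17), (14, 30), (17, 1), (17, 14), (17, 17), (17, 30), (21, 1), (21, 4), (21, 11), (21, 14), (21, 17), (21, 20), (21, 27), (21, 30), (23, 4), (23, 11), (23, 20), (23, 27), (24, 4), (24, 11), (24, 20), (24, 27), (26, 1), (26, 4), (26, 11), (26, 14), (26, 17), (26, 20), (26, 27), (26, 30), (30, 1), (30, 14), (30, 17), (30, 30)]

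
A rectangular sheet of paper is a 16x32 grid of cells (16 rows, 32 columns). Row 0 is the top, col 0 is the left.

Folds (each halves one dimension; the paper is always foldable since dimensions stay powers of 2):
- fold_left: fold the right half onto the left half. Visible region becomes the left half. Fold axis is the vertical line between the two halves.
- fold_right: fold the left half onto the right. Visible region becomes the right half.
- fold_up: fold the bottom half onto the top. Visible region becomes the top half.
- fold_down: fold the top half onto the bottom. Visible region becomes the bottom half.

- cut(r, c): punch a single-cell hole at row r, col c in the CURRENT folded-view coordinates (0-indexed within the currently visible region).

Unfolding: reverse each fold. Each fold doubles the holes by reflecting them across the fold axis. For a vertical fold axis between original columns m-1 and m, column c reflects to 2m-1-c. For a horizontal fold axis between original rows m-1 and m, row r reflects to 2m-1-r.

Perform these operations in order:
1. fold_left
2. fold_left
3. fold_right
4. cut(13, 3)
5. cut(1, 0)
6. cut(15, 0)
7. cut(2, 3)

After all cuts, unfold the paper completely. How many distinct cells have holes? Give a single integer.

Answer: 32

Derivation:
Op 1 fold_left: fold axis v@16; visible region now rows[0,16) x cols[0,16) = 16x16
Op 2 fold_left: fold axis v@8; visible region now rows[0,16) x cols[0,8) = 16x8
Op 3 fold_right: fold axis v@4; visible region now rows[0,16) x cols[4,8) = 16x4
Op 4 cut(13, 3): punch at orig (13,7); cuts so far [(13, 7)]; region rows[0,16) x cols[4,8) = 16x4
Op 5 cut(1, 0): punch at orig (1,4); cuts so far [(1, 4), (13, 7)]; region rows[0,16) x cols[4,8) = 16x4
Op 6 cut(15, 0): punch at orig (15,4); cuts so far [(1, 4), (13, 7), (15, 4)]; region rows[0,16) x cols[4,8) = 16x4
Op 7 cut(2, 3): punch at orig (2,7); cuts so far [(1, 4), (2, 7), (13, 7), (15, 4)]; region rows[0,16) x cols[4,8) = 16x4
Unfold 1 (reflect across v@4): 8 holes -> [(1, 3), (1, 4), (2, 0), (2, 7), (13, 0), (13, 7), (15, 3), (15, 4)]
Unfold 2 (reflect across v@8): 16 holes -> [(1, 3), (1, 4), (1, 11), (1, 12), (2, 0), (2, 7), (2, 8), (2, 15), (13, 0), (13, 7), (13, 8), (13, 15), (15, 3), (15, 4), (15, 11), (15, 12)]
Unfold 3 (reflect across v@16): 32 holes -> [(1, 3), (1, 4), (1, 11), (1, 12), (1, 19), (1, 20), (1, 27), (1, 28), (2, 0), (2, 7), (2, 8), (2, 15), (2, 16), (2, 23), (2, 24), (2, 31), (13, 0), (13, 7), (13, 8), (13, 15), (13, 16), (13, 23), (13, 24), (13, 31), (15, 3), (15, 4), (15, 11), (15, 12), (15, 19), (15, 20), (15, 27), (15, 28)]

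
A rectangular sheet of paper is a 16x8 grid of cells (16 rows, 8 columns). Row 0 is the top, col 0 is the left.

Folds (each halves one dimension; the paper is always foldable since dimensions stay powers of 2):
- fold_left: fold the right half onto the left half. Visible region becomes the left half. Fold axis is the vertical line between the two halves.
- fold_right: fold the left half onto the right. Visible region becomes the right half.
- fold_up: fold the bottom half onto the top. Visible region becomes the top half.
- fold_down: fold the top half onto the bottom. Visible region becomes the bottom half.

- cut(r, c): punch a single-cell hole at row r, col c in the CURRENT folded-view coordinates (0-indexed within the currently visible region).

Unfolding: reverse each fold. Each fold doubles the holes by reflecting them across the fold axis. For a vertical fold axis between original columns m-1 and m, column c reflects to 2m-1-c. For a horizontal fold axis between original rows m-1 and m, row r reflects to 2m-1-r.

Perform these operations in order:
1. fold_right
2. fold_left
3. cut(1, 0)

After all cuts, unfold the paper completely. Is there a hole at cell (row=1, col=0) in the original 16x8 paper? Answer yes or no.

Op 1 fold_right: fold axis v@4; visible region now rows[0,16) x cols[4,8) = 16x4
Op 2 fold_left: fold axis v@6; visible region now rows[0,16) x cols[4,6) = 16x2
Op 3 cut(1, 0): punch at orig (1,4); cuts so far [(1, 4)]; region rows[0,16) x cols[4,6) = 16x2
Unfold 1 (reflect across v@6): 2 holes -> [(1, 4), (1, 7)]
Unfold 2 (reflect across v@4): 4 holes -> [(1, 0), (1, 3), (1, 4), (1, 7)]
Holes: [(1, 0), (1, 3), (1, 4), (1, 7)]

Answer: yes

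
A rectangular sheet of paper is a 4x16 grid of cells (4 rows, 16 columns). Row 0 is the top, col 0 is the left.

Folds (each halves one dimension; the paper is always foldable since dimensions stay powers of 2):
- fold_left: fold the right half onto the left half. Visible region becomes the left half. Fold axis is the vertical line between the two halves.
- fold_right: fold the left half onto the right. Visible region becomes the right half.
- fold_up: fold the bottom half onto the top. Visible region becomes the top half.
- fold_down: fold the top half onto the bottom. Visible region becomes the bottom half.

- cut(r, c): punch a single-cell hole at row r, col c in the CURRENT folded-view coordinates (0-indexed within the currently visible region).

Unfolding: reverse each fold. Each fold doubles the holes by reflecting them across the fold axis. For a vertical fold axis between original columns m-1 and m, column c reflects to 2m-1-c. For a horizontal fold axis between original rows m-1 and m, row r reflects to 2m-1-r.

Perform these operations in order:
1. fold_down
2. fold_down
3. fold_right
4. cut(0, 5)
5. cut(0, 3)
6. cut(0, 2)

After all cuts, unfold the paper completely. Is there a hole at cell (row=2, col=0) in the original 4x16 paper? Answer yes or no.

Answer: no

Derivation:
Op 1 fold_down: fold axis h@2; visible region now rows[2,4) x cols[0,16) = 2x16
Op 2 fold_down: fold axis h@3; visible region now rows[3,4) x cols[0,16) = 1x16
Op 3 fold_right: fold axis v@8; visible region now rows[3,4) x cols[8,16) = 1x8
Op 4 cut(0, 5): punch at orig (3,13); cuts so far [(3, 13)]; region rows[3,4) x cols[8,16) = 1x8
Op 5 cut(0, 3): punch at orig (3,11); cuts so far [(3, 11), (3, 13)]; region rows[3,4) x cols[8,16) = 1x8
Op 6 cut(0, 2): punch at orig (3,10); cuts so far [(3, 10), (3, 11), (3, 13)]; region rows[3,4) x cols[8,16) = 1x8
Unfold 1 (reflect across v@8): 6 holes -> [(3, 2), (3, 4), (3, 5), (3, 10), (3, 11), (3, 13)]
Unfold 2 (reflect across h@3): 12 holes -> [(2, 2), (2, 4), (2, 5), (2, 10), (2, 11), (2, 13), (3, 2), (3, 4), (3, 5), (3, 10), (3, 11), (3, 13)]
Unfold 3 (reflect across h@2): 24 holes -> [(0, 2), (0, 4), (0, 5), (0, 10), (0, 11), (0, 13), (1, 2), (1, 4), (1, 5), (1, 10), (1, 11), (1, 13), (2, 2), (2, 4), (2, 5), (2, 10), (2, 11), (2, 13), (3, 2), (3, 4), (3, 5), (3, 10), (3, 11), (3, 13)]
Holes: [(0, 2), (0, 4), (0, 5), (0, 10), (0, 11), (0, 13), (1, 2), (1, 4), (1, 5), (1, 10), (1, 11), (1, 13), (2, 2), (2, 4), (2, 5), (2, 10), (2, 11), (2, 13), (3, 2), (3, 4), (3, 5), (3, 10), (3, 11), (3, 13)]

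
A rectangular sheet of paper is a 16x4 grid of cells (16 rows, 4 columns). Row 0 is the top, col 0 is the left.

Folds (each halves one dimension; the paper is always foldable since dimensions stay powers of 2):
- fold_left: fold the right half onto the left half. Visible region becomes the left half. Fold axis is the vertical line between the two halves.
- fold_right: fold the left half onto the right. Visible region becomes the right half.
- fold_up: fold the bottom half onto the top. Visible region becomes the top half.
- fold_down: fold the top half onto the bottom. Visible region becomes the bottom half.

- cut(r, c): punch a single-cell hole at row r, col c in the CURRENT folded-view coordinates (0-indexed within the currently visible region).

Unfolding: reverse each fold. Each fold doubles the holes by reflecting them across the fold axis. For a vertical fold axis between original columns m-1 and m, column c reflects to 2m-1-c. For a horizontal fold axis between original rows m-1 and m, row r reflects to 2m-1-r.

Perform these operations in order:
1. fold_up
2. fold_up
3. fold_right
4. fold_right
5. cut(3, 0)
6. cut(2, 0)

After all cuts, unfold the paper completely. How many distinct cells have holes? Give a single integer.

Answer: 32

Derivation:
Op 1 fold_up: fold axis h@8; visible region now rows[0,8) x cols[0,4) = 8x4
Op 2 fold_up: fold axis h@4; visible region now rows[0,4) x cols[0,4) = 4x4
Op 3 fold_right: fold axis v@2; visible region now rows[0,4) x cols[2,4) = 4x2
Op 4 fold_right: fold axis v@3; visible region now rows[0,4) x cols[3,4) = 4x1
Op 5 cut(3, 0): punch at orig (3,3); cuts so far [(3, 3)]; region rows[0,4) x cols[3,4) = 4x1
Op 6 cut(2, 0): punch at orig (2,3); cuts so far [(2, 3), (3, 3)]; region rows[0,4) x cols[3,4) = 4x1
Unfold 1 (reflect across v@3): 4 holes -> [(2, 2), (2, 3), (3, 2), (3, 3)]
Unfold 2 (reflect across v@2): 8 holes -> [(2, 0), (2, 1), (2, 2), (2, 3), (3, 0), (3, 1), (3, 2), (3, 3)]
Unfold 3 (reflect across h@4): 16 holes -> [(2, 0), (2, 1), (2, 2), (2, 3), (3, 0), (3, 1), (3, 2), (3, 3), (4, 0), (4, 1), (4, 2), (4, 3), (5, 0), (5, 1), (5, 2), (5, 3)]
Unfold 4 (reflect across h@8): 32 holes -> [(2, 0), (2, 1), (2, 2), (2, 3), (3, 0), (3, 1), (3, 2), (3, 3), (4, 0), (4, 1), (4, 2), (4, 3), (5, 0), (5, 1), (5, 2), (5, 3), (10, 0), (10, 1), (10, 2), (10, 3), (11, 0), (11, 1), (11, 2), (11, 3), (12, 0), (12, 1), (12, 2), (12, 3), (13, 0), (13, 1), (13, 2), (13, 3)]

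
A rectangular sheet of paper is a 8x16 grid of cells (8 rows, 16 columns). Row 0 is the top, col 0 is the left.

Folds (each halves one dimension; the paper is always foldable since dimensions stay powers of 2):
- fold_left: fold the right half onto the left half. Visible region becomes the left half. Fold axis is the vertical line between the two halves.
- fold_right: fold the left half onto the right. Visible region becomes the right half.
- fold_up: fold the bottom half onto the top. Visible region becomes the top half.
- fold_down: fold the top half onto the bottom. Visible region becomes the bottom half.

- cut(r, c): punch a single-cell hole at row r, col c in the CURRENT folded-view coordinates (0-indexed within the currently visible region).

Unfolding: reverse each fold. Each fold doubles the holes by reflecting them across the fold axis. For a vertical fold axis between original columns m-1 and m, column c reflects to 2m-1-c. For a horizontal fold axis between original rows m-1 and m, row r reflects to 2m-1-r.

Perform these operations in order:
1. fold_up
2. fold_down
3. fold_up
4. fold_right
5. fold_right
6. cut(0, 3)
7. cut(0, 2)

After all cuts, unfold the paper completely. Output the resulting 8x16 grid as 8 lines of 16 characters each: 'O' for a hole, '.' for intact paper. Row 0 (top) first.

Answer: OO....OOOO....OO
OO....OOOO....OO
OO....OOOO....OO
OO....OOOO....OO
OO....OOOO....OO
OO....OOOO....OO
OO....OOOO....OO
OO....OOOO....OO

Derivation:
Op 1 fold_up: fold axis h@4; visible region now rows[0,4) x cols[0,16) = 4x16
Op 2 fold_down: fold axis h@2; visible region now rows[2,4) x cols[0,16) = 2x16
Op 3 fold_up: fold axis h@3; visible region now rows[2,3) x cols[0,16) = 1x16
Op 4 fold_right: fold axis v@8; visible region now rows[2,3) x cols[8,16) = 1x8
Op 5 fold_right: fold axis v@12; visible region now rows[2,3) x cols[12,16) = 1x4
Op 6 cut(0, 3): punch at orig (2,15); cuts so far [(2, 15)]; region rows[2,3) x cols[12,16) = 1x4
Op 7 cut(0, 2): punch at orig (2,14); cuts so far [(2, 14), (2, 15)]; region rows[2,3) x cols[12,16) = 1x4
Unfold 1 (reflect across v@12): 4 holes -> [(2, 8), (2, 9), (2, 14), (2, 15)]
Unfold 2 (reflect across v@8): 8 holes -> [(2, 0), (2, 1), (2, 6), (2, 7), (2, 8), (2, 9), (2, 14), (2, 15)]
Unfold 3 (reflect across h@3): 16 holes -> [(2, 0), (2, 1), (2, 6), (2, 7), (2, 8), (2, 9), (2, 14), (2, 15), (3, 0), (3, 1), (3, 6), (3, 7), (3, 8), (3, 9), (3, 14), (3, 15)]
Unfold 4 (reflect across h@2): 32 holes -> [(0, 0), (0, 1), (0, 6), (0, 7), (0, 8), (0, 9), (0, 14), (0, 15), (1, 0), (1, 1), (1, 6), (1, 7), (1, 8), (1, 9), (1, 14), (1, 15), (2, 0), (2, 1), (2, 6), (2, 7), (2, 8), (2, 9), (2, 14), (2, 15), (3, 0), (3, 1), (3, 6), (3, 7), (3, 8), (3, 9), (3, 14), (3, 15)]
Unfold 5 (reflect across h@4): 64 holes -> [(0, 0), (0, 1), (0, 6), (0, 7), (0, 8), (0, 9), (0, 14), (0, 15), (1, 0), (1, 1), (1, 6), (1, 7), (1, 8), (1, 9), (1, 14), (1, 15), (2, 0), (2, 1), (2, 6), (2, 7), (2, 8), (2, 9), (2, 14), (2, 15), (3, 0), (3, 1), (3, 6), (3, 7), (3, 8), (3, 9), (3, 14), (3, 15), (4, 0), (4, 1), (4, 6), (4, 7), (4, 8), (4, 9), (4, 14), (4, 15), (5, 0), (5, 1), (5, 6), (5, 7), (5, 8), (5, 9), (5, 14), (5, 15), (6, 0), (6, 1), (6, 6), (6, 7), (6, 8), (6, 9), (6, 14), (6, 15), (7, 0), (7, 1), (7, 6), (7, 7), (7, 8), (7, 9), (7, 14), (7, 15)]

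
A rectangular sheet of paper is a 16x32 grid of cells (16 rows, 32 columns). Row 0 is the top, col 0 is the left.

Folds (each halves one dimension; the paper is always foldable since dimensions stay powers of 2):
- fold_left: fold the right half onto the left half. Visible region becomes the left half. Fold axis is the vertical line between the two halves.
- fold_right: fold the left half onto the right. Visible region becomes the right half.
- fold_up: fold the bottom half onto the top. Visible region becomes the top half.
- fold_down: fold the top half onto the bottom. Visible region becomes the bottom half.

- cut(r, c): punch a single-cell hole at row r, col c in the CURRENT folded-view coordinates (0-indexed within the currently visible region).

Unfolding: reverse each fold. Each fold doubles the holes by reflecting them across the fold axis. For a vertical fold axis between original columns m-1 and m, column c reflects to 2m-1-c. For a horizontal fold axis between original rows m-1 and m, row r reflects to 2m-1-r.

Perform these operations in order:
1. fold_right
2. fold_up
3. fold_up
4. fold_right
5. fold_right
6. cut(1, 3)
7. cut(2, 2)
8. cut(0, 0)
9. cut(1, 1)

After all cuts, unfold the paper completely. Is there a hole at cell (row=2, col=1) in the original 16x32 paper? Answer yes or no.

Op 1 fold_right: fold axis v@16; visible region now rows[0,16) x cols[16,32) = 16x16
Op 2 fold_up: fold axis h@8; visible region now rows[0,8) x cols[16,32) = 8x16
Op 3 fold_up: fold axis h@4; visible region now rows[0,4) x cols[16,32) = 4x16
Op 4 fold_right: fold axis v@24; visible region now rows[0,4) x cols[24,32) = 4x8
Op 5 fold_right: fold axis v@28; visible region now rows[0,4) x cols[28,32) = 4x4
Op 6 cut(1, 3): punch at orig (1,31); cuts so far [(1, 31)]; region rows[0,4) x cols[28,32) = 4x4
Op 7 cut(2, 2): punch at orig (2,30); cuts so far [(1, 31), (2, 30)]; region rows[0,4) x cols[28,32) = 4x4
Op 8 cut(0, 0): punch at orig (0,28); cuts so far [(0, 28), (1, 31), (2, 30)]; region rows[0,4) x cols[28,32) = 4x4
Op 9 cut(1, 1): punch at orig (1,29); cuts so far [(0, 28), (1, 29), (1, 31), (2, 30)]; region rows[0,4) x cols[28,32) = 4x4
Unfold 1 (reflect across v@28): 8 holes -> [(0, 27), (0, 28), (1, 24), (1, 26), (1, 29), (1, 31), (2, 25), (2, 30)]
Unfold 2 (reflect across v@24): 16 holes -> [(0, 19), (0, 20), (0, 27), (0, 28), (1, 16), (1, 18), (1, 21), (1, 23), (1, 24), (1, 26), (1, 29), (1, 31), (2, 17), (2, 22), (2, 25), (2, 30)]
Unfold 3 (reflect across h@4): 32 holes -> [(0, 19), (0, 20), (0, 27), (0, 28), (1, 16), (1, 18), (1, 21), (1, 23), (1, 24), (1, 26), (1, 29), (1, 31), (2, 17), (2, 22), (2, 25), (2, 30), (5, 17), (5, 22), (5, 25), (5, 30), (6, 16), (6, 18), (6, 21), (6, 23), (6, 24), (6, 26), (6, 29), (6, 31), (7, 19), (7, 20), (7, 27), (7, 28)]
Unfold 4 (reflect across h@8): 64 holes -> [(0, 19), (0, 20), (0, 27), (0, 28), (1, 16), (1, 18), (1, 21), (1, 23), (1, 24), (1, 26), (1, 29), (1, 31), (2, 17), (2, 22), (2, 25), (2, 30), (5, 17), (5, 22), (5, 25), (5, 30), (6, 16), (6, 18), (6, 21), (6, 23), (6, 24), (6, 26), (6, 29), (6, 31), (7, 19), (7, 20), (7, 27), (7, 28), (8, 19), (8, 20), (8, 27), (8, 28), (9, 16), (9, 18), (9, 21), (9, 23), (9, 24), (9, 26), (9, 29), (9, 31), (10, 17), (10, 22), (10, 25), (10, 30), (13, 17), (13, 22), (13, 25), (13, 30), (14, 16), (14, 18), (14, 21), (14, 23), (14, 24), (14, 26), (14, 29), (14, 31), (15, 19), (15, 20), (15, 27), (15, 28)]
Unfold 5 (reflect across v@16): 128 holes -> [(0, 3), (0, 4), (0, 11), (0, 12), (0, 19), (0, 20), (0, 27), (0, 28), (1, 0), (1, 2), (1, 5), (1, 7), (1, 8), (1, 10), (1, 13), (1, 15), (1, 16), (1, 18), (1, 21), (1, 23), (1, 24), (1, 26), (1, 29), (1, 31), (2, 1), (2, 6), (2, 9), (2, 14), (2, 17), (2, 22), (2, 25), (2, 30), (5, 1), (5, 6), (5, 9), (5, 14), (5, 17), (5, 22), (5, 25), (5, 30), (6, 0), (6, 2), (6, 5), (6, 7), (6, 8), (6, 10), (6, 13), (6, 15), (6, 16), (6, 18), (6, 21), (6, 23), (6, 24), (6, 26), (6, 29), (6, 31), (7, 3), (7, 4), (7, 11), (7, 12), (7, 19), (7, 20), (7, 27), (7, 28), (8, 3), (8, 4), (8, 11), (8, 12), (8, 19), (8, 20), (8, 27), (8, 28), (9, 0), (9, 2), (9, 5), (9, 7), (9, 8), (9, 10), (9, 13), (9, 15), (9, 16), (9, 18), (9, 21), (9, 23), (9, 24), (9, 26), (9, 29), (9, 31), (10, 1), (10, 6), (10, 9), (10, 14), (10, 17), (10, 22), (10, 25), (10, 30), (13, 1), (13, 6), (13, 9), (13, 14), (13, 17), (13, 22), (13, 25), (13, 30), (14, 0), (14, 2), (14, 5), (14, 7), (14, 8), (14, 10), (14, 13), (14, 15), (14, 16), (14, 18), (14, 21), (14, 23), (14, 24), (14, 26), (14, 29), (14, 31), (15, 3), (15, 4), (15, 11), (15, 12), (15, 19), (15, 20), (15, 27), (15, 28)]
Holes: [(0, 3), (0, 4), (0, 11), (0, 12), (0, 19), (0, 20), (0, 27), (0, 28), (1, 0), (1, 2), (1, 5), (1, 7), (1, 8), (1, 10), (1, 13), (1, 15), (1, 16), (1, 18), (1, 21), (1, 23), (1, 24), (1, 26), (1, 29), (1, 31), (2, 1), (2, 6), (2, 9), (2, 14), (2, 17), (2, 22), (2, 25), (2, 30), (5, 1), (5, 6), (5, 9), (5, 14), (5, 17), (5, 22), (5, 25), (5, 30), (6, 0), (6, 2), (6, 5), (6, 7), (6, 8), (6, 10), (6, 13), (6, 15), (6, 16), (6, 18), (6, 21), (6, 23), (6, 24), (6, 26), (6, 29), (6, 31), (7, 3), (7, 4), (7, 11), (7, 12), (7, 19), (7, 20), (7, 27), (7, 28), (8, 3), (8, 4), (8, 11), (8, 12), (8, 19), (8, 20), (8, 27), (8, 28), (9, 0), (9, 2), (9, 5), (9, 7), (9, 8), (9, 10), (9, 13), (9, 15), (9, 16), (9, 18), (9, 21), (9, 23), (9, 24), (9, 26), (9, 29), (9, 31), (10, 1), (10, 6), (10, 9), (10, 14), (10, 17), (10, 22), (10, 25), (10, 30), (13, 1), (13, 6), (13, 9), (13, 14), (13, 17), (13, 22), (13, 25), (13, 30), (14, 0), (14, 2), (14, 5), (14, 7), (14, 8), (14, 10), (14, 13), (14, 15), (14, 16), (14, 18), (14, 21), (14, 23), (14, 24), (14, 26), (14, 29), (14, 31), (15, 3), (15, 4), (15, 11), (15, 12), (15, 19), (15, 20), (15, 27), (15, 28)]

Answer: yes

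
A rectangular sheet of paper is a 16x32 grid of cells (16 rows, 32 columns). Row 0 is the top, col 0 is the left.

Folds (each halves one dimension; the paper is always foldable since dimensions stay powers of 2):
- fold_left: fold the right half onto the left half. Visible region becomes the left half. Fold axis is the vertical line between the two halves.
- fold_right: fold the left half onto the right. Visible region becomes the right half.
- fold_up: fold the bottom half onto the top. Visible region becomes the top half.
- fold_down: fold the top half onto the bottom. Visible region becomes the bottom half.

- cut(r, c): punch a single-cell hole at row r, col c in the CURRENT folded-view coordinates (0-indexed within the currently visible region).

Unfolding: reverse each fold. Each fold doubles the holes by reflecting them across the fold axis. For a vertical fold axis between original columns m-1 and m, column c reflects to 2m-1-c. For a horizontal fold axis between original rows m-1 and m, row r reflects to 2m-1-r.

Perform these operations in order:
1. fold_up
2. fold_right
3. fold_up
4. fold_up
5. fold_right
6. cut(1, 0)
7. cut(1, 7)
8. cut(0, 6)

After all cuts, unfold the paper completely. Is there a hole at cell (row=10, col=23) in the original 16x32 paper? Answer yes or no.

Op 1 fold_up: fold axis h@8; visible region now rows[0,8) x cols[0,32) = 8x32
Op 2 fold_right: fold axis v@16; visible region now rows[0,8) x cols[16,32) = 8x16
Op 3 fold_up: fold axis h@4; visible region now rows[0,4) x cols[16,32) = 4x16
Op 4 fold_up: fold axis h@2; visible region now rows[0,2) x cols[16,32) = 2x16
Op 5 fold_right: fold axis v@24; visible region now rows[0,2) x cols[24,32) = 2x8
Op 6 cut(1, 0): punch at orig (1,24); cuts so far [(1, 24)]; region rows[0,2) x cols[24,32) = 2x8
Op 7 cut(1, 7): punch at orig (1,31); cuts so far [(1, 24), (1, 31)]; region rows[0,2) x cols[24,32) = 2x8
Op 8 cut(0, 6): punch at orig (0,30); cuts so far [(0, 30), (1, 24), (1, 31)]; region rows[0,2) x cols[24,32) = 2x8
Unfold 1 (reflect across v@24): 6 holes -> [(0, 17), (0, 30), (1, 16), (1, 23), (1, 24), (1, 31)]
Unfold 2 (reflect across h@2): 12 holes -> [(0, 17), (0, 30), (1, 16), (1, 23), (1, 24), (1, 31), (2, 16), (2, 23), (2, 24), (2, 31), (3, 17), (3, 30)]
Unfold 3 (reflect across h@4): 24 holes -> [(0, 17), (0, 30), (1, 16), (1, 23), (1, 24), (1, 31), (2, 16), (2, 23), (2, 24), (2, 31), (3, 17), (3, 30), (4, 17), (4, 30), (5, 16), (5, 23), (5, 24), (5, 31), (6, 16), (6, 23), (6, 24), (6, 31), (7, 17), (7, 30)]
Unfold 4 (reflect across v@16): 48 holes -> [(0, 1), (0, 14), (0, 17), (0, 30), (1, 0), (1, 7), (1, 8), (1, 15), (1, 16), (1, 23), (1, 24), (1, 31), (2, 0), (2, 7), (2, 8), (2, 15), (2, 16), (2, 23), (2, 24), (2, 31), (3, 1), (3, 14), (3, 17), (3, 30), (4, 1), (4, 14), (4, 17), (4, 30), (5, 0), (5, 7), (5, 8), (5, 15), (5, 16), (5, 23), (5, 24), (5, 31), (6, 0), (6, 7), (6, 8), (6, 15), (6, 16), (6, 23), (6, 24), (6, 31), (7, 1), (7, 14), (7, 17), (7, 30)]
Unfold 5 (reflect across h@8): 96 holes -> [(0, 1), (0, 14), (0, 17), (0, 30), (1, 0), (1, 7), (1, 8), (1, 15), (1, 16), (1, 23), (1, 24), (1, 31), (2, 0), (2, 7), (2, 8), (2, 15), (2, 16), (2, 23), (2, 24), (2, 31), (3, 1), (3, 14), (3, 17), (3, 30), (4, 1), (4, 14), (4, 17), (4, 30), (5, 0), (5, 7), (5, 8), (5, 15), (5, 16), (5, 23), (5, 24), (5, 31), (6, 0), (6, 7), (6, 8), (6, 15), (6, 16), (6, 23), (6, 24), (6, 31), (7, 1), (7, 14), (7, 17), (7, 30), (8, 1), (8, 14), (8, 17), (8, 30), (9, 0), (9, 7), (9, 8), (9, 15), (9, 16), (9, 23), (9, 24), (9, 31), (10, 0), (10, 7), (10, 8), (10, 15), (10, 16), (10, 23), (10, 24), (10, 31), (11, 1), (11, 14), (11, 17), (11, 30), (12, 1), (12, 14), (12, 17), (12, 30), (13, 0), (13, 7), (13, 8), (13, 15), (13, 16), (13, 23), (13, 24), (13, 31), (14, 0), (14, 7), (14, 8), (14, 15), (14, 16), (14, 23), (14, 24), (14, 31), (15, 1), (15, 14), (15, 17), (15, 30)]
Holes: [(0, 1), (0, 14), (0, 17), (0, 30), (1, 0), (1, 7), (1, 8), (1, 15), (1, 16), (1, 23), (1, 24), (1, 31), (2, 0), (2, 7), (2, 8), (2, 15), (2, 16), (2, 23), (2, 24), (2, 31), (3, 1), (3, 14), (3, 17), (3, 30), (4, 1), (4, 14), (4, 17), (4, 30), (5, 0), (5, 7), (5, 8), (5, 15), (5, 16), (5, 23), (5, 24), (5, 31), (6, 0), (6, 7), (6, 8), (6, 15), (6, 16), (6, 23), (6, 24), (6, 31), (7, 1), (7, 14), (7, 17), (7, 30), (8, 1), (8, 14), (8, 17), (8, 30), (9, 0), (9, 7), (9, 8), (9, 15), (9, 16), (9, 23), (9, 24), (9, 31), (10, 0), (10, 7), (10, 8), (10, 15), (10, 16), (10, 23), (10, 24), (10, 31), (11, 1), (11, 14), (11, 17), (11, 30), (12, 1), (12, 14), (12, 17), (12, 30), (13, 0), (13, 7), (13, 8), (13, 15), (13, 16), (13, 23), (13, 24), (13, 31), (14, 0), (14, 7), (14, 8), (14, 15), (14, 16), (14, 23), (14, 24), (14, 31), (15, 1), (15, 14), (15, 17), (15, 30)]

Answer: yes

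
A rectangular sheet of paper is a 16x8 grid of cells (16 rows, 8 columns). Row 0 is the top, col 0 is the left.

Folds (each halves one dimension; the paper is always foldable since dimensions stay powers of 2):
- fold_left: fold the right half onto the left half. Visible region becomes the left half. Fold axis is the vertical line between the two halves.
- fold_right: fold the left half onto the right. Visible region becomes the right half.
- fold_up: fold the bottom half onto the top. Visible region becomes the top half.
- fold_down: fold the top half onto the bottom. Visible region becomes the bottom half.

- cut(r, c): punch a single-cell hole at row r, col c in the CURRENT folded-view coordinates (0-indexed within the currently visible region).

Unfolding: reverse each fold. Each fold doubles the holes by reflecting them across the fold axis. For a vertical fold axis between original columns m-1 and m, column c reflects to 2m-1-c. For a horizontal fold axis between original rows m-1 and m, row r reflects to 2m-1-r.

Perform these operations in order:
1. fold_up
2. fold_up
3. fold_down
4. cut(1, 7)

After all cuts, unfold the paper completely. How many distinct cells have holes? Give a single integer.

Answer: 8

Derivation:
Op 1 fold_up: fold axis h@8; visible region now rows[0,8) x cols[0,8) = 8x8
Op 2 fold_up: fold axis h@4; visible region now rows[0,4) x cols[0,8) = 4x8
Op 3 fold_down: fold axis h@2; visible region now rows[2,4) x cols[0,8) = 2x8
Op 4 cut(1, 7): punch at orig (3,7); cuts so far [(3, 7)]; region rows[2,4) x cols[0,8) = 2x8
Unfold 1 (reflect across h@2): 2 holes -> [(0, 7), (3, 7)]
Unfold 2 (reflect across h@4): 4 holes -> [(0, 7), (3, 7), (4, 7), (7, 7)]
Unfold 3 (reflect across h@8): 8 holes -> [(0, 7), (3, 7), (4, 7), (7, 7), (8, 7), (11, 7), (12, 7), (15, 7)]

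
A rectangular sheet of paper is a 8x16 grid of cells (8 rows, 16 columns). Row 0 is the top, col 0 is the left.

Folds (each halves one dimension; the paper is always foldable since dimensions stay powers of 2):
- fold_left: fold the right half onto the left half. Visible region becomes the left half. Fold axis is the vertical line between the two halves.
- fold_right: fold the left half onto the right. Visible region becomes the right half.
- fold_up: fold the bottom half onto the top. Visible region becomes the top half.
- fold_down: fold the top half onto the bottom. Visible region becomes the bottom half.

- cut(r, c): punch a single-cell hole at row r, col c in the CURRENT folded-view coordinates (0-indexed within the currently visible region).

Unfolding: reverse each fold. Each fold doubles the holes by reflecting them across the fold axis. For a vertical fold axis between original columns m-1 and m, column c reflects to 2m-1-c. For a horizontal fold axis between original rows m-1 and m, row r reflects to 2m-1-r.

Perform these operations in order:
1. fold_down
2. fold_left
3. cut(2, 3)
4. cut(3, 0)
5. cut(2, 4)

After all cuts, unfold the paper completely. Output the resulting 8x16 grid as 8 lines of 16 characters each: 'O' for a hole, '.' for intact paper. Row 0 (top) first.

Answer: O..............O
...OO......OO...
................
................
................
................
...OO......OO...
O..............O

Derivation:
Op 1 fold_down: fold axis h@4; visible region now rows[4,8) x cols[0,16) = 4x16
Op 2 fold_left: fold axis v@8; visible region now rows[4,8) x cols[0,8) = 4x8
Op 3 cut(2, 3): punch at orig (6,3); cuts so far [(6, 3)]; region rows[4,8) x cols[0,8) = 4x8
Op 4 cut(3, 0): punch at orig (7,0); cuts so far [(6, 3), (7, 0)]; region rows[4,8) x cols[0,8) = 4x8
Op 5 cut(2, 4): punch at orig (6,4); cuts so far [(6, 3), (6, 4), (7, 0)]; region rows[4,8) x cols[0,8) = 4x8
Unfold 1 (reflect across v@8): 6 holes -> [(6, 3), (6, 4), (6, 11), (6, 12), (7, 0), (7, 15)]
Unfold 2 (reflect across h@4): 12 holes -> [(0, 0), (0, 15), (1, 3), (1, 4), (1, 11), (1, 12), (6, 3), (6, 4), (6, 11), (6, 12), (7, 0), (7, 15)]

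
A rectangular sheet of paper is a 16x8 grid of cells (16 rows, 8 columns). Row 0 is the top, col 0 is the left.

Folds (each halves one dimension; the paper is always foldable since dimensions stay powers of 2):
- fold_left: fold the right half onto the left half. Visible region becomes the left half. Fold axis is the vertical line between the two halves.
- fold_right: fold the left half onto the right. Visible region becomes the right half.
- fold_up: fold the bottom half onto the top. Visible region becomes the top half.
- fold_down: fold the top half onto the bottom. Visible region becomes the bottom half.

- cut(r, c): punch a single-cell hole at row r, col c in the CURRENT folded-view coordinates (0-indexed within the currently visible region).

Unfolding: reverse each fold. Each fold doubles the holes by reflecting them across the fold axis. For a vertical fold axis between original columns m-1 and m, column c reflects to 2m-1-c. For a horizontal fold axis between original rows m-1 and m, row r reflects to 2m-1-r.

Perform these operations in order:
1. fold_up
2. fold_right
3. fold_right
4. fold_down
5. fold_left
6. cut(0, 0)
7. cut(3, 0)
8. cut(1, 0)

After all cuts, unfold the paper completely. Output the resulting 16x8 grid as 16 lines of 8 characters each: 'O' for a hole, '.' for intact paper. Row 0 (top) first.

Op 1 fold_up: fold axis h@8; visible region now rows[0,8) x cols[0,8) = 8x8
Op 2 fold_right: fold axis v@4; visible region now rows[0,8) x cols[4,8) = 8x4
Op 3 fold_right: fold axis v@6; visible region now rows[0,8) x cols[6,8) = 8x2
Op 4 fold_down: fold axis h@4; visible region now rows[4,8) x cols[6,8) = 4x2
Op 5 fold_left: fold axis v@7; visible region now rows[4,8) x cols[6,7) = 4x1
Op 6 cut(0, 0): punch at orig (4,6); cuts so far [(4, 6)]; region rows[4,8) x cols[6,7) = 4x1
Op 7 cut(3, 0): punch at orig (7,6); cuts so far [(4, 6), (7, 6)]; region rows[4,8) x cols[6,7) = 4x1
Op 8 cut(1, 0): punch at orig (5,6); cuts so far [(4, 6), (5, 6), (7, 6)]; region rows[4,8) x cols[6,7) = 4x1
Unfold 1 (reflect across v@7): 6 holes -> [(4, 6), (4, 7), (5, 6), (5, 7), (7, 6), (7, 7)]
Unfold 2 (reflect across h@4): 12 holes -> [(0, 6), (0, 7), (2, 6), (2, 7), (3, 6), (3, 7), (4, 6), (4, 7), (5, 6), (5, 7), (7, 6), (7, 7)]
Unfold 3 (reflect across v@6): 24 holes -> [(0, 4), (0, 5), (0, 6), (0, 7), (2, 4), (2, 5), (2, 6), (2, 7), (3, 4), (3, 5), (3, 6), (3, 7), (4, 4), (4, 5), (4, 6), (4, 7), (5, 4), (5, 5), (5, 6), (5, 7), (7, 4), (7, 5), (7, 6), (7, 7)]
Unfold 4 (reflect across v@4): 48 holes -> [(0, 0), (0, 1), (0, 2), (0, 3), (0, 4), (0, 5), (0, 6), (0, 7), (2, 0), (2, 1), (2, 2), (2, 3), (2, 4), (2, 5), (2, 6), (2, 7), (3, 0), (3, 1), (3, 2), (3, 3), (3, 4), (3, 5), (3, 6), (3, 7), (4, 0), (4, 1), (4, 2), (4, 3), (4, 4), (4, 5), (4, 6), (4, 7), (5, 0), (5, 1), (5, 2), (5, 3), (5, 4), (5, 5), (5, 6), (5, 7), (7, 0), (7, 1), (7, 2), (7, 3), (7, 4), (7, 5), (7, 6), (7, 7)]
Unfold 5 (reflect across h@8): 96 holes -> [(0, 0), (0, 1), (0, 2), (0, 3), (0, 4), (0, 5), (0, 6), (0, 7), (2, 0), (2, 1), (2, 2), (2, 3), (2, 4), (2, 5), (2, 6), (2, 7), (3, 0), (3, 1), (3, 2), (3, 3), (3, 4), (3, 5), (3, 6), (3, 7), (4, 0), (4, 1), (4, 2), (4, 3), (4, 4), (4, 5), (4, 6), (4, 7), (5, 0), (5, 1), (5, 2), (5, 3), (5, 4), (5, 5), (5, 6), (5, 7), (7, 0), (7, 1), (7, 2), (7, 3), (7, 4), (7, 5), (7, 6), (7, 7), (8, 0), (8, 1), (8, 2), (8, 3), (8, 4), (8, 5), (8, 6), (8, 7), (10, 0), (10, 1), (10, 2), (10, 3), (10, 4), (10, 5), (10, 6), (10, 7), (11, 0), (11, 1), (11, 2), (11, 3), (11, 4), (11, 5), (11, 6), (11, 7), (12, 0), (12, 1), (12, 2), (12, 3), (12, 4), (12, 5), (12, 6), (12, 7), (13, 0), (13, 1), (13, 2), (13, 3), (13, 4), (13, 5), (13, 6), (13, 7), (15, 0), (15, 1), (15, 2), (15, 3), (15, 4), (15, 5), (15, 6), (15, 7)]

Answer: OOOOOOOO
........
OOOOOOOO
OOOOOOOO
OOOOOOOO
OOOOOOOO
........
OOOOOOOO
OOOOOOOO
........
OOOOOOOO
OOOOOOOO
OOOOOOOO
OOOOOOOO
........
OOOOOOOO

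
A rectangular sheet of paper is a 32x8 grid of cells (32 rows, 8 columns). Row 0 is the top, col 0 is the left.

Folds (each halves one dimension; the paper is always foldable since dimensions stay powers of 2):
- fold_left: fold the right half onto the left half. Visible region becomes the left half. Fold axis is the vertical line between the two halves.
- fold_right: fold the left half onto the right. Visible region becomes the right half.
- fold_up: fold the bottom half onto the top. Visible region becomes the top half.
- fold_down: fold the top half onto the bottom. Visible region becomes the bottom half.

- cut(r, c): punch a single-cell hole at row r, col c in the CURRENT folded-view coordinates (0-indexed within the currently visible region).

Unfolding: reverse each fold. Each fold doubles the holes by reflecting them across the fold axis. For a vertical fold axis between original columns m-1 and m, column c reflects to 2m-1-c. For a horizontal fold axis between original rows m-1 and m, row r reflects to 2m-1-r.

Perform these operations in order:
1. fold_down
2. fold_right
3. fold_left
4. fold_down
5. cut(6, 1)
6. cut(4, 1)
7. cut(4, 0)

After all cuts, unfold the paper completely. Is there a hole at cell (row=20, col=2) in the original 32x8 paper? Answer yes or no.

Answer: no

Derivation:
Op 1 fold_down: fold axis h@16; visible region now rows[16,32) x cols[0,8) = 16x8
Op 2 fold_right: fold axis v@4; visible region now rows[16,32) x cols[4,8) = 16x4
Op 3 fold_left: fold axis v@6; visible region now rows[16,32) x cols[4,6) = 16x2
Op 4 fold_down: fold axis h@24; visible region now rows[24,32) x cols[4,6) = 8x2
Op 5 cut(6, 1): punch at orig (30,5); cuts so far [(30, 5)]; region rows[24,32) x cols[4,6) = 8x2
Op 6 cut(4, 1): punch at orig (28,5); cuts so far [(28, 5), (30, 5)]; region rows[24,32) x cols[4,6) = 8x2
Op 7 cut(4, 0): punch at orig (28,4); cuts so far [(28, 4), (28, 5), (30, 5)]; region rows[24,32) x cols[4,6) = 8x2
Unfold 1 (reflect across h@24): 6 holes -> [(17, 5), (19, 4), (19, 5), (28, 4), (28, 5), (30, 5)]
Unfold 2 (reflect across v@6): 12 holes -> [(17, 5), (17, 6), (19, 4), (19, 5), (19, 6), (19, 7), (28, 4), (28, 5), (28, 6), (28, 7), (30, 5), (30, 6)]
Unfold 3 (reflect across v@4): 24 holes -> [(17, 1), (17, 2), (17, 5), (17, 6), (19, 0), (19, 1), (19, 2), (19, 3), (19, 4), (19, 5), (19, 6), (19, 7), (28, 0), (28, 1), (28, 2), (28, 3), (28, 4), (28, 5), (28, 6), (28, 7), (30, 1), (30, 2), (30, 5), (30, 6)]
Unfold 4 (reflect across h@16): 48 holes -> [(1, 1), (1, 2), (1, 5), (1, 6), (3, 0), (3, 1), (3, 2), (3, 3), (3, 4), (3, 5), (3, 6), (3, 7), (12, 0), (12, 1), (12, 2), (12, 3), (12, 4), (12, 5), (12, 6), (12, 7), (14, 1), (14, 2), (14, 5), (14, 6), (17, 1), (17, 2), (17, 5), (17, 6), (19, 0), (19, 1), (19, 2), (19, 3), (19, 4), (19, 5), (19, 6), (19, 7), (28, 0), (28, 1), (28, 2), (28, 3), (28, 4), (28, 5), (28, 6), (28, 7), (30, 1), (30, 2), (30, 5), (30, 6)]
Holes: [(1, 1), (1, 2), (1, 5), (1, 6), (3, 0), (3, 1), (3, 2), (3, 3), (3, 4), (3, 5), (3, 6), (3, 7), (12, 0), (12, 1), (12, 2), (12, 3), (12, 4), (12, 5), (12, 6), (12, 7), (14, 1), (14, 2), (14, 5), (14, 6), (17, 1), (17, 2), (17, 5), (17, 6), (19, 0), (19, 1), (19, 2), (19, 3), (19, 4), (19, 5), (19, 6), (19, 7), (28, 0), (28, 1), (28, 2), (28, 3), (28, 4), (28, 5), (28, 6), (28, 7), (30, 1), (30, 2), (30, 5), (30, 6)]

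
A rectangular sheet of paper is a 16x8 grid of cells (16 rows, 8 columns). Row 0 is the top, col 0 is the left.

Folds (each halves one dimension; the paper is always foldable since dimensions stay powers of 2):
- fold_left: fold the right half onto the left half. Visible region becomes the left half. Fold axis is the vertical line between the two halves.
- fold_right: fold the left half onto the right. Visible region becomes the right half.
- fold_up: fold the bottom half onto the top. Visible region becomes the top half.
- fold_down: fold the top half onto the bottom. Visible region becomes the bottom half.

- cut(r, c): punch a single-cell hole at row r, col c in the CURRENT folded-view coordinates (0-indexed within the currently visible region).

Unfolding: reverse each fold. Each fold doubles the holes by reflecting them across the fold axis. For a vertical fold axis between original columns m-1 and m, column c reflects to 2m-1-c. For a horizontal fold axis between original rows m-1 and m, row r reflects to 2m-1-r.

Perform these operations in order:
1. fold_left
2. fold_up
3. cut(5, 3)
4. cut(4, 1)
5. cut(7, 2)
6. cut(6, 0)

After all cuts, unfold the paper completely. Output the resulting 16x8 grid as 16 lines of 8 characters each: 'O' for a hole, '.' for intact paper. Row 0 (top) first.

Op 1 fold_left: fold axis v@4; visible region now rows[0,16) x cols[0,4) = 16x4
Op 2 fold_up: fold axis h@8; visible region now rows[0,8) x cols[0,4) = 8x4
Op 3 cut(5, 3): punch at orig (5,3); cuts so far [(5, 3)]; region rows[0,8) x cols[0,4) = 8x4
Op 4 cut(4, 1): punch at orig (4,1); cuts so far [(4, 1), (5, 3)]; region rows[0,8) x cols[0,4) = 8x4
Op 5 cut(7, 2): punch at orig (7,2); cuts so far [(4, 1), (5, 3), (7, 2)]; region rows[0,8) x cols[0,4) = 8x4
Op 6 cut(6, 0): punch at orig (6,0); cuts so far [(4, 1), (5, 3), (6, 0), (7, 2)]; region rows[0,8) x cols[0,4) = 8x4
Unfold 1 (reflect across h@8): 8 holes -> [(4, 1), (5, 3), (6, 0), (7, 2), (8, 2), (9, 0), (10, 3), (11, 1)]
Unfold 2 (reflect across v@4): 16 holes -> [(4, 1), (4, 6), (5, 3), (5, 4), (6, 0), (6, 7), (7, 2), (7, 5), (8, 2), (8, 5), (9, 0), (9, 7), (10, 3), (10, 4), (11, 1), (11, 6)]

Answer: ........
........
........
........
.O....O.
...OO...
O......O
..O..O..
..O..O..
O......O
...OO...
.O....O.
........
........
........
........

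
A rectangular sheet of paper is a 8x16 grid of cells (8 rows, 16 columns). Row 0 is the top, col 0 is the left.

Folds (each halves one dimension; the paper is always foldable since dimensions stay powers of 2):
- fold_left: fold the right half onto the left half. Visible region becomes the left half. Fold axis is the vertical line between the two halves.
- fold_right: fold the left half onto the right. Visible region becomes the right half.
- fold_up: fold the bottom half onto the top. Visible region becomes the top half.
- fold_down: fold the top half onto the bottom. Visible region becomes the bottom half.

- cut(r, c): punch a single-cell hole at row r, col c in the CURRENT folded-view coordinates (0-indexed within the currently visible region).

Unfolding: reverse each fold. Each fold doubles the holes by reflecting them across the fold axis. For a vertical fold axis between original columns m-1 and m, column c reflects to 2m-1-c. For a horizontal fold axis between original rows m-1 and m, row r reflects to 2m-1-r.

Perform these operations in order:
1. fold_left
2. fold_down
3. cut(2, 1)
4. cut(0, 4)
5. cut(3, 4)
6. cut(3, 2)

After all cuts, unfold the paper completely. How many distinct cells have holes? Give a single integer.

Answer: 16

Derivation:
Op 1 fold_left: fold axis v@8; visible region now rows[0,8) x cols[0,8) = 8x8
Op 2 fold_down: fold axis h@4; visible region now rows[4,8) x cols[0,8) = 4x8
Op 3 cut(2, 1): punch at orig (6,1); cuts so far [(6, 1)]; region rows[4,8) x cols[0,8) = 4x8
Op 4 cut(0, 4): punch at orig (4,4); cuts so far [(4, 4), (6, 1)]; region rows[4,8) x cols[0,8) = 4x8
Op 5 cut(3, 4): punch at orig (7,4); cuts so far [(4, 4), (6, 1), (7, 4)]; region rows[4,8) x cols[0,8) = 4x8
Op 6 cut(3, 2): punch at orig (7,2); cuts so far [(4, 4), (6, 1), (7, 2), (7, 4)]; region rows[4,8) x cols[0,8) = 4x8
Unfold 1 (reflect across h@4): 8 holes -> [(0, 2), (0, 4), (1, 1), (3, 4), (4, 4), (6, 1), (7, 2), (7, 4)]
Unfold 2 (reflect across v@8): 16 holes -> [(0, 2), (0, 4), (0, 11), (0, 13), (1, 1), (1, 14), (3, 4), (3, 11), (4, 4), (4, 11), (6, 1), (6, 14), (7, 2), (7, 4), (7, 11), (7, 13)]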